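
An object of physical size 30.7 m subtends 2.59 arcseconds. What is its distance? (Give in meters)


D = size / theta_rad, theta_rad = 2.59 * pi/(180*3600) = 1.256e-05, D = 2.445e+06

2.445e+06 m


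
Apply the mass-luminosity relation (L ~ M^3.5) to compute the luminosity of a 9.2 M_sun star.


L/L_sun = (M/M_sun)^3.5 = 9.2^3.5 = 2361.8776

2361.8776 L_sun


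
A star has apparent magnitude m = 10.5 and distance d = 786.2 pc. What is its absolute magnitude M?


M = m - 5*log10(d) + 5 = 10.5 - 5*log10(786.2) + 5 = 1.0223

1.0223


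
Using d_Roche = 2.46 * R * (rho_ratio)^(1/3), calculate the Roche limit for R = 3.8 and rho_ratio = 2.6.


d_Roche = 2.46 * 3.8 * 2.6^(1/3) = 12.8541

12.8541


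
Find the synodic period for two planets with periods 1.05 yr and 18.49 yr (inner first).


1/P_syn = |1/P1 - 1/P2| = |1/1.05 - 1/18.49| => P_syn = 1.1132

1.1132 years


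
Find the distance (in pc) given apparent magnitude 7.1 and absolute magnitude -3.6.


d = 10^((m - M + 5)/5) = 10^((7.1 - -3.6 + 5)/5) = 1380.3843

1380.3843 pc


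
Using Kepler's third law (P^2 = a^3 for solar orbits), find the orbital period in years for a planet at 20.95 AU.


P = a^(3/2) = 20.95^1.5 = 95.8906

95.8906 years


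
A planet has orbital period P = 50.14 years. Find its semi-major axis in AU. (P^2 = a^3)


a = P^(2/3) = 50.14^(2/3) = 13.5974

13.5974 AU


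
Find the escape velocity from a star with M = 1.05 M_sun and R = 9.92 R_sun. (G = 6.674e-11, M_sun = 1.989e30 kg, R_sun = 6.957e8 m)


M = 1.05 * 1.989e30 kg = 2.08845e+30 kg; R = 9.92 * 6.957e8 m = 6.901344e+09 m. v_esc = sqrt(2GM/R) = sqrt(2 * 6.674e-11 * 2.08845e+30 / 6.901344e+09) = 200980.2131

200980.2131 m/s


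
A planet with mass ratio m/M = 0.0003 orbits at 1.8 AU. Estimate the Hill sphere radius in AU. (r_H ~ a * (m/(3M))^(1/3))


r_H = a * (m/3M)^(1/3) = 1.8 * (0.0003/3)^(1/3) = 0.0835

0.0835 AU


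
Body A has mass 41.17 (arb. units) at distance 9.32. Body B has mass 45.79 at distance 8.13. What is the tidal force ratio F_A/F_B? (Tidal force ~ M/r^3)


Ratio = (M1/r1^3) / (M2/r2^3) = (41.17/9.32^3) / (45.79/8.13^3) = 0.5968

0.5968


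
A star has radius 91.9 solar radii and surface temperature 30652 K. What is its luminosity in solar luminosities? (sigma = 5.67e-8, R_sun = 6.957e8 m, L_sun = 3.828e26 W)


R = 91.9 * 6.957e8 m = 6.393483e+10 m. L = 4*pi*R^2*sigma*T^4 = 4*pi*(6.393483e+10)^2 * 5.67e-8 * 30652^4 = 2.571006768e+33 W. L/L_sun = 2.571006768e+33 / 3.828e26 = 6.716e+06

6.716e+06 L_sun


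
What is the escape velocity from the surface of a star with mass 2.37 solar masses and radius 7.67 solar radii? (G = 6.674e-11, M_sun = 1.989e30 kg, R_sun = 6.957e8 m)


M = 2.37 * 1.989e30 kg = 4.71393e+30 kg; R = 7.67 * 6.957e8 m = 5.336019e+09 m. v_esc = sqrt(2GM/R) = sqrt(2 * 6.674e-11 * 4.71393e+30 / 5.336019e+09) = 343392.6379

343392.6379 m/s


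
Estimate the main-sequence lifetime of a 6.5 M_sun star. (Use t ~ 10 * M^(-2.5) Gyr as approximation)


t = 10 * M^(-2.5) = 10 * 6.5^(-2.5) = 0.0928

0.0928 Gyr


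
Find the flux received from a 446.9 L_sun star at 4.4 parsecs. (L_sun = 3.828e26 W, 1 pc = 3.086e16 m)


F = L / (4*pi*d^2) = 1.711e+29 / (4*pi*(1.358e+17)^2) = 7.384e-07

7.384e-07 W/m^2


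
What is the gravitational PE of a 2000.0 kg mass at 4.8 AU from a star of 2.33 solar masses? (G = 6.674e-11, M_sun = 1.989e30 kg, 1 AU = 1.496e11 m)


M = 2.33 * 1.989e30 kg = 4.63437e+30 kg; r = 4.8 AU * 1.496e11 m/AU = 7.1808e+11 m. U = -GM*m/r = -(6.674e-11 * 4.63437e+30 * 2000.0) / 7.1808e+11 = -8.615e+11

-8.615e+11 J


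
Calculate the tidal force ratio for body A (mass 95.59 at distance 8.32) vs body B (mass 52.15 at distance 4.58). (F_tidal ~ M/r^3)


Ratio = (M1/r1^3) / (M2/r2^3) = (95.59/8.32^3) / (52.15/4.58^3) = 0.3058

0.3058


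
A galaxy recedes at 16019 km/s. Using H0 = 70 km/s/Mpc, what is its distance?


d = v / H0 = 16019 / 70 = 228.8429

228.8429 Mpc


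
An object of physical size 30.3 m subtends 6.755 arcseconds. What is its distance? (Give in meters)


D = size / theta_rad, theta_rad = 6.755 * pi/(180*3600) = 3.275e-05, D = 925214.4529

925214.4529 m


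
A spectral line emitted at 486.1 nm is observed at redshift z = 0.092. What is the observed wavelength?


lam_obs = lam_emit * (1 + z) = 486.1 * (1 + 0.092) = 530.8212

530.8212 nm


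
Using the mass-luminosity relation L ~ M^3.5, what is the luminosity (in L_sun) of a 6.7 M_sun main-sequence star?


L/L_sun = (M/M_sun)^3.5 = 6.7^3.5 = 778.5057

778.5057 L_sun


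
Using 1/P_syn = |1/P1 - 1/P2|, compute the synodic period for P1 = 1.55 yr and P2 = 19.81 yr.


1/P_syn = |1/P1 - 1/P2| = |1/1.55 - 1/19.81| => P_syn = 1.6816

1.6816 years


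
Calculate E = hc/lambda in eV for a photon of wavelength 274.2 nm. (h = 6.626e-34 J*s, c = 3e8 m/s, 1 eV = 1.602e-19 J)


E = hc/lambda = 6.626e-34 * 3e8 / 2.742e-07 = 7.249e-19 J = 4.5253 eV

4.5253 eV


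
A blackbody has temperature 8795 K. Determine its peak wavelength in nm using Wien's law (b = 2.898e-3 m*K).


lam_max = b / T = 2.898e-3 / 8795 = 3.295e-07 m = 329.5054 nm

329.5054 nm


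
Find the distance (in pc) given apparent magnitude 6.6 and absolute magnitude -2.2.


d = 10^((m - M + 5)/5) = 10^((6.6 - -2.2 + 5)/5) = 575.4399

575.4399 pc


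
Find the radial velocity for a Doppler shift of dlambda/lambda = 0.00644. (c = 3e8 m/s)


v = (dlambda/lambda) * c = 0.00644 * 3e8 = 1.932e+06

1.932e+06 m/s


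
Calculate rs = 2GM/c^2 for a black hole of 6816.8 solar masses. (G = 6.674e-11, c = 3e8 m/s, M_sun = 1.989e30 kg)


M = 6816.8 * 1.989e30 kg = 1.35586152e+34 kg. rs = 2GM/c^2 = 2 * 6.674e-11 * 1.35586152e+34 / (3e8)^2 = 2.011e+07

2.011e+07 m


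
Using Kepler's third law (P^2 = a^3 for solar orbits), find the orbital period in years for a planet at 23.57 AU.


P = a^(3/2) = 23.57^1.5 = 114.4299

114.4299 years


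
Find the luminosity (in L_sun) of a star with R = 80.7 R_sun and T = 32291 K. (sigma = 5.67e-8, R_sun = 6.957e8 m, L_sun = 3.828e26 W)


R = 80.7 * 6.957e8 m = 5.614299e+10 m. L = 4*pi*R^2*sigma*T^4 = 4*pi*(5.614299e+10)^2 * 5.67e-8 * 32291^4 = 2.441799371e+33 W. L/L_sun = 2.441799371e+33 / 3.828e26 = 6.379e+06

6.379e+06 L_sun


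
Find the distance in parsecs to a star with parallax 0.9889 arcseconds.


d = 1/p = 1/0.9889 = 1.0112

1.0112 pc


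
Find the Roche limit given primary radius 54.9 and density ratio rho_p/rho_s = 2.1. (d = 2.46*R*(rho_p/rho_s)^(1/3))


d_Roche = 2.46 * 54.9 * 2.1^(1/3) = 172.9473

172.9473


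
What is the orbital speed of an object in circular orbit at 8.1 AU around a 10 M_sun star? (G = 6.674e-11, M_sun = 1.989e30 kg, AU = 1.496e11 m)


v = sqrt(GM/r) = sqrt(6.674e-11 * 1.989e+31 / 1.212e+12) = 33098.0331

33098.0331 m/s


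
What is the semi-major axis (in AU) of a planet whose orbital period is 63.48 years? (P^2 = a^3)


a = P^(2/3) = 63.48^(2/3) = 15.9132

15.9132 AU


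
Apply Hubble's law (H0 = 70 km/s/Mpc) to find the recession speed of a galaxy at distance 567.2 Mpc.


v = H0 * d = 70 * 567.2 = 39704.0

39704.0 km/s


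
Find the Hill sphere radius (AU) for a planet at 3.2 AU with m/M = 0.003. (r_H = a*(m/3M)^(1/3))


r_H = a * (m/3M)^(1/3) = 3.2 * (0.003/3)^(1/3) = 0.32

0.32 AU


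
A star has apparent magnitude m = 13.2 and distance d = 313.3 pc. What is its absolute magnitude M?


M = m - 5*log10(d) + 5 = 13.2 - 5*log10(313.3) + 5 = 5.7202

5.7202


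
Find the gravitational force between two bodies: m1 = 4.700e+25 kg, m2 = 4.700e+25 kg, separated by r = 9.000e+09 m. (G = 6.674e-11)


F = G*m1*m2/r^2 = 6.674e-11 * 4.700e+25 * 4.700e+25 / (9.000e+09)^2 = 6.674e-11 * 2.209e+51 / 8.100e+19 = 1.820e+21

1.820e+21 N


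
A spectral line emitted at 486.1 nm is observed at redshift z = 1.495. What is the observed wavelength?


lam_obs = lam_emit * (1 + z) = 486.1 * (1 + 1.495) = 1212.8195

1212.8195 nm


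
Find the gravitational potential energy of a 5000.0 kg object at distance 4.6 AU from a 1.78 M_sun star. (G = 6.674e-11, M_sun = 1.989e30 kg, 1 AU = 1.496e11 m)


M = 1.78 * 1.989e30 kg = 3.54042e+30 kg; r = 4.6 AU * 1.496e11 m/AU = 6.8816e+11 m. U = -GM*m/r = -(6.674e-11 * 3.54042e+30 * 5000.0) / 6.8816e+11 = -1.717e+12

-1.717e+12 J


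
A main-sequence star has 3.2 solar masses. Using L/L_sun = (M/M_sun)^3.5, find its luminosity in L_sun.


L/L_sun = (M/M_sun)^3.5 = 3.2^3.5 = 58.6172

58.6172 L_sun


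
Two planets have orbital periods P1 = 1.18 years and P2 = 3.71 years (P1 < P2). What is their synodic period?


1/P_syn = |1/P1 - 1/P2| = |1/1.18 - 1/3.71| => P_syn = 1.7304

1.7304 years


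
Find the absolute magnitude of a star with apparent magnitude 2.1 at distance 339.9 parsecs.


M = m - 5*log10(d) + 5 = 2.1 - 5*log10(339.9) + 5 = -5.5568

-5.5568


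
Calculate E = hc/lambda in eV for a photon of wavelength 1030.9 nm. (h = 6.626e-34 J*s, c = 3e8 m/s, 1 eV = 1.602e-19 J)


E = hc/lambda = 6.626e-34 * 3e8 / 1.031e-06 = 1.928e-19 J = 1.2036 eV

1.2036 eV


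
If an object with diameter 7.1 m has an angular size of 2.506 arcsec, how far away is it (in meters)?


D = size / theta_rad, theta_rad = 2.506 * pi/(180*3600) = 1.215e-05, D = 584389.5149

584389.5149 m


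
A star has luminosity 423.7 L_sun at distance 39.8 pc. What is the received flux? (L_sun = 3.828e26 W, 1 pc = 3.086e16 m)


F = L / (4*pi*d^2) = 1.622e+29 / (4*pi*(1.228e+18)^2) = 8.556e-09

8.556e-09 W/m^2


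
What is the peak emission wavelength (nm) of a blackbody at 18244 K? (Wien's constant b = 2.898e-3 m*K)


lam_max = b / T = 2.898e-3 / 18244 = 1.588e-07 m = 158.8467 nm

158.8467 nm


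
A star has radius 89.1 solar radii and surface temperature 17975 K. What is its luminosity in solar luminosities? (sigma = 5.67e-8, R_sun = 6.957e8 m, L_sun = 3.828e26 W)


R = 89.1 * 6.957e8 m = 6.198687e+10 m. L = 4*pi*R^2*sigma*T^4 = 4*pi*(6.198687e+10)^2 * 5.67e-8 * 17975^4 = 2.858037573e+32 W. L/L_sun = 2.858037573e+32 / 3.828e26 = 746613.7861

746613.7861 L_sun


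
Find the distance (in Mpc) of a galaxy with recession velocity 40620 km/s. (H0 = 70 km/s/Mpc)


d = v / H0 = 40620 / 70 = 580.2857

580.2857 Mpc


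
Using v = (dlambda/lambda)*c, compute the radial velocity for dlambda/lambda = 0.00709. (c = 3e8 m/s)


v = (dlambda/lambda) * c = 0.00709 * 3e8 = 2.127e+06

2.127e+06 m/s


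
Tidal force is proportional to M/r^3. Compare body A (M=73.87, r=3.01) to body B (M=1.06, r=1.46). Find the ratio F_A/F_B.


Ratio = (M1/r1^3) / (M2/r2^3) = (73.87/3.01^3) / (1.06/1.46^3) = 7.9528

7.9528


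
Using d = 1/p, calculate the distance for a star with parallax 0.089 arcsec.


d = 1/p = 1/0.089 = 11.236

11.236 pc


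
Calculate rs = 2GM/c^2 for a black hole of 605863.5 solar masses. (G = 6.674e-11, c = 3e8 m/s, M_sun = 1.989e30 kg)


M = 605863.5 * 1.989e30 kg = 1.205062501e+36 kg. rs = 2GM/c^2 = 2 * 6.674e-11 * 1.205062501e+36 / (3e8)^2 = 1.787e+09

1.787e+09 m


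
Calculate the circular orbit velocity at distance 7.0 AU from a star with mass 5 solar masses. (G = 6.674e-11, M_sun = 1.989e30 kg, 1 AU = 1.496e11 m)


v = sqrt(GM/r) = sqrt(6.674e-11 * 9.945e+30 / 1.047e+12) = 25175.6492

25175.6492 m/s


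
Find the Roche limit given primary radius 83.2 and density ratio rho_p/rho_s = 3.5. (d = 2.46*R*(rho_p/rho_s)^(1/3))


d_Roche = 2.46 * 83.2 * 3.5^(1/3) = 310.7524

310.7524


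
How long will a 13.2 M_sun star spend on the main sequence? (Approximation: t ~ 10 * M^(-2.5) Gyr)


t = 10 * M^(-2.5) = 10 * 13.2^(-2.5) = 0.0158

0.0158 Gyr


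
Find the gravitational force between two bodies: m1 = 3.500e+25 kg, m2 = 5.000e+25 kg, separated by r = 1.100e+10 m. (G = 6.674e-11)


F = G*m1*m2/r^2 = 6.674e-11 * 3.500e+25 * 5.000e+25 / (1.100e+10)^2 = 6.674e-11 * 1.750e+51 / 1.210e+20 = 9.652e+20

9.652e+20 N


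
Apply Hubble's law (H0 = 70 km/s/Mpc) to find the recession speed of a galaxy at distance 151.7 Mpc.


v = H0 * d = 70 * 151.7 = 10619.0

10619.0 km/s


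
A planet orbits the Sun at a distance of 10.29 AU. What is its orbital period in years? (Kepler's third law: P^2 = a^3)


P = a^(3/2) = 10.29^1.5 = 33.0083

33.0083 years


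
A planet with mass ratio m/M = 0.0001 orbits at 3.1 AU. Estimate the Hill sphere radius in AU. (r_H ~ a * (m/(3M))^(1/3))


r_H = a * (m/3M)^(1/3) = 3.1 * (0.0001/3)^(1/3) = 0.0998

0.0998 AU


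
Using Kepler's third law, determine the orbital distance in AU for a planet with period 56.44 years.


a = P^(2/3) = 56.44^(2/3) = 14.7138

14.7138 AU


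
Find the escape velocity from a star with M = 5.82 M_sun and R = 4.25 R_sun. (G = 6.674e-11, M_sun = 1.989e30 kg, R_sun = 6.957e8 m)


M = 5.82 * 1.989e30 kg = 1.157598e+31 kg; R = 4.25 * 6.957e8 m = 2.956725e+09 m. v_esc = sqrt(2GM/R) = sqrt(2 * 6.674e-11 * 1.157598e+31 / 2.956725e+09) = 722905.4787

722905.4787 m/s


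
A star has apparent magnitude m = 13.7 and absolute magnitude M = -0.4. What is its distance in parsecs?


d = 10^((m - M + 5)/5) = 10^((13.7 - -0.4 + 5)/5) = 6606.9345

6606.9345 pc


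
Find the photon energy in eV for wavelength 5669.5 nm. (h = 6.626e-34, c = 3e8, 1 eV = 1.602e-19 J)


E = hc/lambda = 6.626e-34 * 3e8 / 5.670e-06 = 3.506e-20 J = 0.2189 eV

0.2189 eV


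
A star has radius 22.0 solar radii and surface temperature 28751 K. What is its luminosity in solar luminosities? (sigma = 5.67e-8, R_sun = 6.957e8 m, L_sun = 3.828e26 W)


R = 22.0 * 6.957e8 m = 1.53054e+10 m. L = 4*pi*R^2*sigma*T^4 = 4*pi*(1.53054e+10)^2 * 5.67e-8 * 28751^4 = 1.140496902e+32 W. L/L_sun = 1.140496902e+32 / 3.828e26 = 297935.4498

297935.4498 L_sun


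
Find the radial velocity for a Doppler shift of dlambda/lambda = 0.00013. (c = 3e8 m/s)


v = (dlambda/lambda) * c = 0.00013 * 3e8 = 39000.0

39000.0 m/s


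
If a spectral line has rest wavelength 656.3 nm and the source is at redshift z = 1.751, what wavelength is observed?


lam_obs = lam_emit * (1 + z) = 656.3 * (1 + 1.751) = 1805.4813

1805.4813 nm


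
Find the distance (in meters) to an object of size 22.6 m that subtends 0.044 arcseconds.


D = size / theta_rad, theta_rad = 0.044 * pi/(180*3600) = 2.133e-07, D = 1.059e+08

1.059e+08 m


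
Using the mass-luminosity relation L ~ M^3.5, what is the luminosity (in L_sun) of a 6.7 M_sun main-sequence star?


L/L_sun = (M/M_sun)^3.5 = 6.7^3.5 = 778.5057

778.5057 L_sun


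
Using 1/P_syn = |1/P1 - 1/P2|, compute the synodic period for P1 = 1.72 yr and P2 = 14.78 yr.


1/P_syn = |1/P1 - 1/P2| = |1/1.72 - 1/14.78| => P_syn = 1.9465

1.9465 years


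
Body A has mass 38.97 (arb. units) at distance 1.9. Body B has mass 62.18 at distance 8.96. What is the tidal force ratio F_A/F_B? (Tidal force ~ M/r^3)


Ratio = (M1/r1^3) / (M2/r2^3) = (38.97/1.9^3) / (62.18/8.96^3) = 65.7269

65.7269


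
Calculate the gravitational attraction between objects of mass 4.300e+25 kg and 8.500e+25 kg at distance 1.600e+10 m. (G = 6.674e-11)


F = G*m1*m2/r^2 = 6.674e-11 * 4.300e+25 * 8.500e+25 / (1.600e+10)^2 = 6.674e-11 * 3.655e+51 / 2.560e+20 = 9.529e+20

9.529e+20 N


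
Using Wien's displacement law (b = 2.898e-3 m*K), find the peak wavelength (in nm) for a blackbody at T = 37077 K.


lam_max = b / T = 2.898e-3 / 37077 = 7.816e-08 m = 78.1617 nm

78.1617 nm


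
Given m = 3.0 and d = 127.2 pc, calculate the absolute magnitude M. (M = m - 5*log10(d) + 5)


M = m - 5*log10(d) + 5 = 3.0 - 5*log10(127.2) + 5 = -2.5224

-2.5224


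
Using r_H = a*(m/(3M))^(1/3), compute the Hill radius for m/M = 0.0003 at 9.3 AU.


r_H = a * (m/3M)^(1/3) = 9.3 * (0.0003/3)^(1/3) = 0.4317

0.4317 AU


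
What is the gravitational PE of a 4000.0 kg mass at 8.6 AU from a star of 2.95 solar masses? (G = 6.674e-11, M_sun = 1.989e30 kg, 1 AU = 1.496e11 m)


M = 2.95 * 1.989e30 kg = 5.86755e+30 kg; r = 8.6 AU * 1.496e11 m/AU = 1.28656e+12 m. U = -GM*m/r = -(6.674e-11 * 5.86755e+30 * 4000.0) / 1.28656e+12 = -1.218e+12

-1.218e+12 J


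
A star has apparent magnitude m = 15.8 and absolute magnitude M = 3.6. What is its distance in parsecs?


d = 10^((m - M + 5)/5) = 10^((15.8 - 3.6 + 5)/5) = 2754.2287

2754.2287 pc


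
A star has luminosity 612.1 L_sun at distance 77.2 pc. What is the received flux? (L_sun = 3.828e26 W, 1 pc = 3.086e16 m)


F = L / (4*pi*d^2) = 2.343e+29 / (4*pi*(2.382e+18)^2) = 3.285e-09

3.285e-09 W/m^2


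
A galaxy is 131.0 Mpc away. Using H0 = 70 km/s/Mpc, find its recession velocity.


v = H0 * d = 70 * 131.0 = 9170.0

9170.0 km/s


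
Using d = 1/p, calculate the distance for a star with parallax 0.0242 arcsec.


d = 1/p = 1/0.0242 = 41.3223

41.3223 pc


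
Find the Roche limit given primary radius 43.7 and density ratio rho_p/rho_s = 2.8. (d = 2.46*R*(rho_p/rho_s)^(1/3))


d_Roche = 2.46 * 43.7 * 2.8^(1/3) = 151.5197

151.5197


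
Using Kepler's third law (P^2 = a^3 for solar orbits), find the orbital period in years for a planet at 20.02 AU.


P = a^(3/2) = 20.02^1.5 = 89.5769

89.5769 years


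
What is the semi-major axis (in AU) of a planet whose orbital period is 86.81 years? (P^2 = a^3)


a = P^(2/3) = 86.81^(2/3) = 19.6056

19.6056 AU


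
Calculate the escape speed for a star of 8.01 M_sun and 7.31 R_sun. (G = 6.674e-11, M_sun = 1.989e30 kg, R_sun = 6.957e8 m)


M = 8.01 * 1.989e30 kg = 1.593189e+31 kg; R = 7.31 * 6.957e8 m = 5.085567e+09 m. v_esc = sqrt(2GM/R) = sqrt(2 * 6.674e-11 * 1.593189e+31 / 5.085567e+09) = 646654.1342

646654.1342 m/s


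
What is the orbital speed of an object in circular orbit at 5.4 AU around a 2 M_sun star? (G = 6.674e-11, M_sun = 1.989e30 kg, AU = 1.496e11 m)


v = sqrt(GM/r) = sqrt(6.674e-11 * 3.978e+30 / 8.078e+11) = 18128.5394

18128.5394 m/s


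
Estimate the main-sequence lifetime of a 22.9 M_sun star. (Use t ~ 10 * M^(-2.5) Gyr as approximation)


t = 10 * M^(-2.5) = 10 * 22.9^(-2.5) = 0.004

0.004 Gyr


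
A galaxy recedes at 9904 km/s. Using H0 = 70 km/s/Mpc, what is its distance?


d = v / H0 = 9904 / 70 = 141.4857

141.4857 Mpc


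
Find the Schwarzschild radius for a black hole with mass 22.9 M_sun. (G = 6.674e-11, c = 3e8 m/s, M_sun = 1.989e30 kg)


M = 22.9 * 1.989e30 kg = 4.55481e+31 kg. rs = 2GM/c^2 = 2 * 6.674e-11 * 4.55481e+31 / (3e8)^2 = 67552.8932

67552.8932 m


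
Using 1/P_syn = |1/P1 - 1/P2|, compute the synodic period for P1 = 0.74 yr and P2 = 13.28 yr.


1/P_syn = |1/P1 - 1/P2| = |1/0.74 - 1/13.28| => P_syn = 0.7837

0.7837 years


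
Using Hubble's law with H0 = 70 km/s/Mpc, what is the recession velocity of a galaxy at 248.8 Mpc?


v = H0 * d = 70 * 248.8 = 17416.0

17416.0 km/s


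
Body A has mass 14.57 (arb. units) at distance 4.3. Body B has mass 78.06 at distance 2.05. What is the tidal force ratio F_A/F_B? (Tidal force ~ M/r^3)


Ratio = (M1/r1^3) / (M2/r2^3) = (14.57/4.3^3) / (78.06/2.05^3) = 0.0202

0.0202


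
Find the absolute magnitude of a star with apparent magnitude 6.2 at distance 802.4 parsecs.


M = m - 5*log10(d) + 5 = 6.2 - 5*log10(802.4) + 5 = -3.322

-3.322


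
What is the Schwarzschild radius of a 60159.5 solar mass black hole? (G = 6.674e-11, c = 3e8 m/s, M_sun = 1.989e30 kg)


M = 60159.5 * 1.989e30 kg = 1.196572455e+35 kg. rs = 2GM/c^2 = 2 * 6.674e-11 * 1.196572455e+35 / (3e8)^2 = 1.775e+08

1.775e+08 m


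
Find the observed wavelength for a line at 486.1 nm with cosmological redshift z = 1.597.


lam_obs = lam_emit * (1 + z) = 486.1 * (1 + 1.597) = 1262.4017

1262.4017 nm


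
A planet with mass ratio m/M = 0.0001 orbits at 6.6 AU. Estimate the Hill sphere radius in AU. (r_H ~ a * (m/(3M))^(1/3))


r_H = a * (m/3M)^(1/3) = 6.6 * (0.0001/3)^(1/3) = 0.2124

0.2124 AU


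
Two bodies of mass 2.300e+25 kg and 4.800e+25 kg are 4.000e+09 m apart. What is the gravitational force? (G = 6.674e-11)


F = G*m1*m2/r^2 = 6.674e-11 * 2.300e+25 * 4.800e+25 / (4.000e+09)^2 = 6.674e-11 * 1.104e+51 / 1.600e+19 = 4.605e+21

4.605e+21 N


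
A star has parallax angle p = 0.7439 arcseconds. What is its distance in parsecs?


d = 1/p = 1/0.7439 = 1.3443

1.3443 pc


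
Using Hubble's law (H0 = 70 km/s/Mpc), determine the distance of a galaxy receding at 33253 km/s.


d = v / H0 = 33253 / 70 = 475.0429

475.0429 Mpc


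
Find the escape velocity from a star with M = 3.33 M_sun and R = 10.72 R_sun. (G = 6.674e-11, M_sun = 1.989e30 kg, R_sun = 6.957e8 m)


M = 3.33 * 1.989e30 kg = 6.62337e+30 kg; R = 10.72 * 6.957e8 m = 7.457904e+09 m. v_esc = sqrt(2GM/R) = sqrt(2 * 6.674e-11 * 6.62337e+30 / 7.457904e+09) = 344301.7364

344301.7364 m/s


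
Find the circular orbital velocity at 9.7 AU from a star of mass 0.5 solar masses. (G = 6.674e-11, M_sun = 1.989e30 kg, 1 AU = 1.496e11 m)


v = sqrt(GM/r) = sqrt(6.674e-11 * 9.945e+29 / 1.451e+12) = 6763.0692

6763.0692 m/s


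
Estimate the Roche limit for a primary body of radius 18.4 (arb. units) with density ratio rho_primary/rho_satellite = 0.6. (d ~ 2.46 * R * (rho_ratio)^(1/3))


d_Roche = 2.46 * 18.4 * 0.6^(1/3) = 38.1771

38.1771


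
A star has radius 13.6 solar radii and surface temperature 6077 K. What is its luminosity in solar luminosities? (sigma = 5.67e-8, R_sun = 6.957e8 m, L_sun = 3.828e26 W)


R = 13.6 * 6.957e8 m = 9.46152e+09 m. L = 4*pi*R^2*sigma*T^4 = 4*pi*(9.46152e+09)^2 * 5.67e-8 * 6077^4 = 8.69904729e+28 W. L/L_sun = 8.69904729e+28 / 3.828e26 = 227.2478

227.2478 L_sun


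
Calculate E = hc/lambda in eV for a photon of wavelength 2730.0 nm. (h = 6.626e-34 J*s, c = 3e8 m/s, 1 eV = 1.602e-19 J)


E = hc/lambda = 6.626e-34 * 3e8 / 2.730e-06 = 7.281e-20 J = 0.4545 eV

0.4545 eV


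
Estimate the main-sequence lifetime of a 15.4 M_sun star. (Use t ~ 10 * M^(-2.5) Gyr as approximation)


t = 10 * M^(-2.5) = 10 * 15.4^(-2.5) = 0.0107

0.0107 Gyr


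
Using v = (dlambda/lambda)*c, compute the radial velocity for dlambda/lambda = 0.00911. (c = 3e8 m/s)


v = (dlambda/lambda) * c = 0.00911 * 3e8 = 2.733e+06

2.733e+06 m/s


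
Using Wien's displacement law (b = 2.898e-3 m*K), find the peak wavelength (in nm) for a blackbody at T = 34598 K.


lam_max = b / T = 2.898e-3 / 34598 = 8.376e-08 m = 83.7621 nm

83.7621 nm


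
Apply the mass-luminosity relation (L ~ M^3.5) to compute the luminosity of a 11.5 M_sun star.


L/L_sun = (M/M_sun)^3.5 = 11.5^3.5 = 5157.5381

5157.5381 L_sun


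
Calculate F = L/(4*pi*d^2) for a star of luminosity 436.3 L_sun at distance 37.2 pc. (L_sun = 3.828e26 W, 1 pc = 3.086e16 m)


F = L / (4*pi*d^2) = 1.670e+29 / (4*pi*(1.148e+18)^2) = 1.008e-08

1.008e-08 W/m^2


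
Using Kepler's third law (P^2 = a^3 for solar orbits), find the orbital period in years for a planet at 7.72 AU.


P = a^(3/2) = 7.72^1.5 = 21.4499

21.4499 years


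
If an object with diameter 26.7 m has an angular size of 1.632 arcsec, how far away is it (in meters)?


D = size / theta_rad, theta_rad = 1.632 * pi/(180*3600) = 7.912e-06, D = 3.375e+06

3.375e+06 m


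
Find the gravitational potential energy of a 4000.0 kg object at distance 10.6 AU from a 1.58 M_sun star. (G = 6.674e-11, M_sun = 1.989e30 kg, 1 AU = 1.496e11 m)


M = 1.58 * 1.989e30 kg = 3.14262e+30 kg; r = 10.6 AU * 1.496e11 m/AU = 1.58576e+12 m. U = -GM*m/r = -(6.674e-11 * 3.14262e+30 * 4000.0) / 1.58576e+12 = -5.291e+11

-5.291e+11 J


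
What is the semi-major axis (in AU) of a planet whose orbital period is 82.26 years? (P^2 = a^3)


a = P^(2/3) = 82.26^(2/3) = 18.9144

18.9144 AU


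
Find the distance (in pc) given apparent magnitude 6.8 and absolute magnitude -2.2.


d = 10^((m - M + 5)/5) = 10^((6.8 - -2.2 + 5)/5) = 630.9573

630.9573 pc


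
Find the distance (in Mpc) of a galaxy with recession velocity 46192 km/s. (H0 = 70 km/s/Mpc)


d = v / H0 = 46192 / 70 = 659.8857

659.8857 Mpc


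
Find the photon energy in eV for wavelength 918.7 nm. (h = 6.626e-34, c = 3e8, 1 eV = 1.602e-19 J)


E = hc/lambda = 6.626e-34 * 3e8 / 9.187e-07 = 2.164e-19 J = 1.3506 eV

1.3506 eV


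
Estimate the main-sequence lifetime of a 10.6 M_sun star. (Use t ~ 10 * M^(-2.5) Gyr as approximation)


t = 10 * M^(-2.5) = 10 * 10.6^(-2.5) = 0.0273

0.0273 Gyr


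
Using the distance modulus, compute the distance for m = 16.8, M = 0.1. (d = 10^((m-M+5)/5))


d = 10^((m - M + 5)/5) = 10^((16.8 - 0.1 + 5)/5) = 21877.6162

21877.6162 pc


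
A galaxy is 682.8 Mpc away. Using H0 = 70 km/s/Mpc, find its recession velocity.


v = H0 * d = 70 * 682.8 = 47796.0

47796.0 km/s


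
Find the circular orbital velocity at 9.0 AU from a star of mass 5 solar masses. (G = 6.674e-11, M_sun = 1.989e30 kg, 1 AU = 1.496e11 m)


v = sqrt(GM/r) = sqrt(6.674e-11 * 9.945e+30 / 1.346e+12) = 22202.8356

22202.8356 m/s


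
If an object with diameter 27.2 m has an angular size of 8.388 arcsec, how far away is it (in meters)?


D = size / theta_rad, theta_rad = 8.388 * pi/(180*3600) = 4.067e-05, D = 668860.602

668860.602 m


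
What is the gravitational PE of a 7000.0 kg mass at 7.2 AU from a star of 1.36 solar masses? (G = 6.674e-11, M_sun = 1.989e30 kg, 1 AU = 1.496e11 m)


M = 1.36 * 1.989e30 kg = 2.70504e+30 kg; r = 7.2 AU * 1.496e11 m/AU = 1.07712e+12 m. U = -GM*m/r = -(6.674e-11 * 2.70504e+30 * 7000.0) / 1.07712e+12 = -1.173e+12

-1.173e+12 J


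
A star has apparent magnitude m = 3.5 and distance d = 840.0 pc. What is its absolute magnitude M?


M = m - 5*log10(d) + 5 = 3.5 - 5*log10(840.0) + 5 = -6.1214

-6.1214


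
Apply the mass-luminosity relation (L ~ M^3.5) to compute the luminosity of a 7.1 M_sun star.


L/L_sun = (M/M_sun)^3.5 = 7.1^3.5 = 953.6834

953.6834 L_sun


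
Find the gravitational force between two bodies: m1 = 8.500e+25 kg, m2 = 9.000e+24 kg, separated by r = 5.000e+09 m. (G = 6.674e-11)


F = G*m1*m2/r^2 = 6.674e-11 * 8.500e+25 * 9.000e+24 / (5.000e+09)^2 = 6.674e-11 * 7.650e+50 / 2.500e+19 = 2.042e+21

2.042e+21 N


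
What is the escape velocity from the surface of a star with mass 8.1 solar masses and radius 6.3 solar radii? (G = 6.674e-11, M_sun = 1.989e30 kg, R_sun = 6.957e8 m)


M = 8.1 * 1.989e30 kg = 1.61109e+31 kg; R = 6.3 * 6.957e8 m = 4.38291e+09 m. v_esc = sqrt(2GM/R) = sqrt(2 * 6.674e-11 * 1.61109e+31 / 4.38291e+09) = 700465.4576

700465.4576 m/s


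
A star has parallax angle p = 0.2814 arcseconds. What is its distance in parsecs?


d = 1/p = 1/0.2814 = 3.5537

3.5537 pc


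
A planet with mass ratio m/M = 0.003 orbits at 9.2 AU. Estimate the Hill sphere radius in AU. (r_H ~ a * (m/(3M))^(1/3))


r_H = a * (m/3M)^(1/3) = 9.2 * (0.003/3)^(1/3) = 0.92

0.92 AU


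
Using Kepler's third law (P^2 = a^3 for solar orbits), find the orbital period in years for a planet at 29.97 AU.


P = a^(3/2) = 29.97^1.5 = 164.0704

164.0704 years


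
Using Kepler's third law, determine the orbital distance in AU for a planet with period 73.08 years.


a = P^(2/3) = 73.08^(2/3) = 17.4796

17.4796 AU


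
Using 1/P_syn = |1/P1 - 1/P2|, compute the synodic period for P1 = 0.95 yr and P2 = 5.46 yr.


1/P_syn = |1/P1 - 1/P2| = |1/0.95 - 1/5.46| => P_syn = 1.1501

1.1501 years


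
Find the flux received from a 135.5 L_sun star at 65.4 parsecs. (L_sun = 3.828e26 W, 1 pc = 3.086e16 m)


F = L / (4*pi*d^2) = 5.187e+28 / (4*pi*(2.018e+18)^2) = 1.013e-09

1.013e-09 W/m^2


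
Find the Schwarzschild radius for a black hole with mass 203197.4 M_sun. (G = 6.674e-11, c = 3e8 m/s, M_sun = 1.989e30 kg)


M = 203197.4 * 1.989e30 kg = 4.041596286e+35 kg. rs = 2GM/c^2 = 2 * 6.674e-11 * 4.041596286e+35 / (3e8)^2 = 5.994e+08

5.994e+08 m


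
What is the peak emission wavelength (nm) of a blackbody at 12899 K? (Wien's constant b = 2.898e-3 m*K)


lam_max = b / T = 2.898e-3 / 12899 = 2.247e-07 m = 224.6686 nm

224.6686 nm


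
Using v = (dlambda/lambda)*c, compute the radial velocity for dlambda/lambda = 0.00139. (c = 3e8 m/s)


v = (dlambda/lambda) * c = 0.00139 * 3e8 = 417000.0

417000.0 m/s


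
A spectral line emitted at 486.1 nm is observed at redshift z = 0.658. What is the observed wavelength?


lam_obs = lam_emit * (1 + z) = 486.1 * (1 + 0.658) = 805.9538

805.9538 nm


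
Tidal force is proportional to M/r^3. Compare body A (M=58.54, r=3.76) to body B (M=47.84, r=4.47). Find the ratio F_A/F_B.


Ratio = (M1/r1^3) / (M2/r2^3) = (58.54/3.76^3) / (47.84/4.47^3) = 2.056

2.056


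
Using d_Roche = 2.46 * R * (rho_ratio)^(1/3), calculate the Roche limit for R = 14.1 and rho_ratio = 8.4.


d_Roche = 2.46 * 14.1 * 8.4^(1/3) = 70.5094

70.5094


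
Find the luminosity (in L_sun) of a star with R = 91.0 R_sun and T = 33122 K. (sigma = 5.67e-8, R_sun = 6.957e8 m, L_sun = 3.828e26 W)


R = 91.0 * 6.957e8 m = 6.33087e+10 m. L = 4*pi*R^2*sigma*T^4 = 4*pi*(6.33087e+10)^2 * 5.67e-8 * 33122^4 = 3.437050598e+33 W. L/L_sun = 3.437050598e+33 / 3.828e26 = 8.979e+06

8.979e+06 L_sun


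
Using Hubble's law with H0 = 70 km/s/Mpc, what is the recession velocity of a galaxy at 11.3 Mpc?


v = H0 * d = 70 * 11.3 = 791.0

791.0 km/s


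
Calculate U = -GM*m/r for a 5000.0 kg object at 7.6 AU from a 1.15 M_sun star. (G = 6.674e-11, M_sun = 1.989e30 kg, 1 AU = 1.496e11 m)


M = 1.15 * 1.989e30 kg = 2.28735e+30 kg; r = 7.6 AU * 1.496e11 m/AU = 1.13696e+12 m. U = -GM*m/r = -(6.674e-11 * 2.28735e+30 * 5000.0) / 1.13696e+12 = -6.713e+11

-6.713e+11 J


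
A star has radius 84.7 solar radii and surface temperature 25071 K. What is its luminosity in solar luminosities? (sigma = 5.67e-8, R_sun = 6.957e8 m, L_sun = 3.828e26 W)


R = 84.7 * 6.957e8 m = 5.892579e+10 m. L = 4*pi*R^2*sigma*T^4 = 4*pi*(5.892579e+10)^2 * 5.67e-8 * 25071^4 = 9.774406078e+32 W. L/L_sun = 9.774406078e+32 / 3.828e26 = 2.553e+06

2.553e+06 L_sun


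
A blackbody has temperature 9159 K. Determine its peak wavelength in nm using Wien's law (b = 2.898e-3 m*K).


lam_max = b / T = 2.898e-3 / 9159 = 3.164e-07 m = 316.4101 nm

316.4101 nm


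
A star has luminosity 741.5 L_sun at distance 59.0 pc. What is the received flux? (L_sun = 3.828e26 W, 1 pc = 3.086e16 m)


F = L / (4*pi*d^2) = 2.838e+29 / (4*pi*(1.821e+18)^2) = 6.814e-09

6.814e-09 W/m^2


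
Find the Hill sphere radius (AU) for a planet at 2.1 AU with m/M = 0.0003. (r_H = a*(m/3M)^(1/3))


r_H = a * (m/3M)^(1/3) = 2.1 * (0.0003/3)^(1/3) = 0.0975

0.0975 AU


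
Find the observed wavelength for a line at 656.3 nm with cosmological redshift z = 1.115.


lam_obs = lam_emit * (1 + z) = 656.3 * (1 + 1.115) = 1388.0745

1388.0745 nm


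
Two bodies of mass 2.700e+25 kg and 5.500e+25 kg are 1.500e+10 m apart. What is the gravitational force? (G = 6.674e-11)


F = G*m1*m2/r^2 = 6.674e-11 * 2.700e+25 * 5.500e+25 / (1.500e+10)^2 = 6.674e-11 * 1.485e+51 / 2.250e+20 = 4.405e+20

4.405e+20 N


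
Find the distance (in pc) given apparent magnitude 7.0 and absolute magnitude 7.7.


d = 10^((m - M + 5)/5) = 10^((7.0 - 7.7 + 5)/5) = 7.2444

7.2444 pc


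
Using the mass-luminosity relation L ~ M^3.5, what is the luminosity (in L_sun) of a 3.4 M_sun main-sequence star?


L/L_sun = (M/M_sun)^3.5 = 3.4^3.5 = 72.473

72.473 L_sun


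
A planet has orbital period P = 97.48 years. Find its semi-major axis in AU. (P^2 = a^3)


a = P^(2/3) = 97.48^(2/3) = 21.1809

21.1809 AU


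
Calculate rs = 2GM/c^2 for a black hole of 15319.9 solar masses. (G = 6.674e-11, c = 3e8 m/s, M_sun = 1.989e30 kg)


M = 15319.9 * 1.989e30 kg = 3.04712811e+34 kg. rs = 2GM/c^2 = 2 * 6.674e-11 * 3.04712811e+34 / (3e8)^2 = 4.519e+07

4.519e+07 m


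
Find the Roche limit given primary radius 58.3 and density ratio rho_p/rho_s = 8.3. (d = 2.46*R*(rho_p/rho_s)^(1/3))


d_Roche = 2.46 * 58.3 * 8.3^(1/3) = 290.3775

290.3775


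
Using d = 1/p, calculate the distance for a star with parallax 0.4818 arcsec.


d = 1/p = 1/0.4818 = 2.0756

2.0756 pc


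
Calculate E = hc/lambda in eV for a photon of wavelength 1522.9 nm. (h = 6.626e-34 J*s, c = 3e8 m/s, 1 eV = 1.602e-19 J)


E = hc/lambda = 6.626e-34 * 3e8 / 1.523e-06 = 1.305e-19 J = 0.8148 eV

0.8148 eV


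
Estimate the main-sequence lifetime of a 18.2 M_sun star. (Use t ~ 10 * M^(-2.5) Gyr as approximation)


t = 10 * M^(-2.5) = 10 * 18.2^(-2.5) = 0.0071

0.0071 Gyr


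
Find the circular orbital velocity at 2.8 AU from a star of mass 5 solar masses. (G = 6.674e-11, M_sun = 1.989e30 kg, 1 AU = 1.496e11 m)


v = sqrt(GM/r) = sqrt(6.674e-11 * 9.945e+30 / 4.189e+11) = 39806.1965

39806.1965 m/s


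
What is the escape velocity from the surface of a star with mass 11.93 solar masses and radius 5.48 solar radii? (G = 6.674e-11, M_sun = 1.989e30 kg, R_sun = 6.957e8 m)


M = 11.93 * 1.989e30 kg = 2.372877e+31 kg; R = 5.48 * 6.957e8 m = 3.812436e+09 m. v_esc = sqrt(2GM/R) = sqrt(2 * 6.674e-11 * 2.372877e+31 / 3.812436e+09) = 911474.3078

911474.3078 m/s


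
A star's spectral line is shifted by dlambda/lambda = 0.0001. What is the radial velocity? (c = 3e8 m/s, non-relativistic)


v = (dlambda/lambda) * c = 0.0001 * 3e8 = 30000.0

30000.0 m/s


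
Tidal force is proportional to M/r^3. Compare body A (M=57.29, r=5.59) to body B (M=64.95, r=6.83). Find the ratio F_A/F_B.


Ratio = (M1/r1^3) / (M2/r2^3) = (57.29/5.59^3) / (64.95/6.83^3) = 1.6089

1.6089


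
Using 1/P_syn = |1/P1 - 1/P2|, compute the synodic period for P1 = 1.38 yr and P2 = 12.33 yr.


1/P_syn = |1/P1 - 1/P2| = |1/1.38 - 1/12.33| => P_syn = 1.5539

1.5539 years


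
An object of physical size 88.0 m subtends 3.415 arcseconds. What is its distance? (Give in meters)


D = size / theta_rad, theta_rad = 3.415 * pi/(180*3600) = 1.656e-05, D = 5.315e+06

5.315e+06 m


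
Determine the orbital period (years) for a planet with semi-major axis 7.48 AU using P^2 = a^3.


P = a^(3/2) = 7.48^1.5 = 20.4575

20.4575 years


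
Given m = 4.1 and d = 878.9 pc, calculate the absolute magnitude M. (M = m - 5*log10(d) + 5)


M = m - 5*log10(d) + 5 = 4.1 - 5*log10(878.9) + 5 = -5.6197

-5.6197


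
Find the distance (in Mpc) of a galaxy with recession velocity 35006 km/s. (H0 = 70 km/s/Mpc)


d = v / H0 = 35006 / 70 = 500.0857

500.0857 Mpc


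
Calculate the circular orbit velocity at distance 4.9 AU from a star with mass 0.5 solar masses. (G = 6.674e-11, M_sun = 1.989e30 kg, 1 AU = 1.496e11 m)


v = sqrt(GM/r) = sqrt(6.674e-11 * 9.945e+29 / 7.330e+11) = 9515.501

9515.501 m/s


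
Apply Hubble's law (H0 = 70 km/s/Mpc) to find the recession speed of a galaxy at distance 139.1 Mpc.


v = H0 * d = 70 * 139.1 = 9737.0

9737.0 km/s


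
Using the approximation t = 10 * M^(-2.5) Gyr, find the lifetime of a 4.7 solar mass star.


t = 10 * M^(-2.5) = 10 * 4.7^(-2.5) = 0.2088

0.2088 Gyr


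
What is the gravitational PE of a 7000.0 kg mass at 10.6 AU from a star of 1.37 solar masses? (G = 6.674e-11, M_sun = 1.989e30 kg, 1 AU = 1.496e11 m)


M = 1.37 * 1.989e30 kg = 2.72493e+30 kg; r = 10.6 AU * 1.496e11 m/AU = 1.58576e+12 m. U = -GM*m/r = -(6.674e-11 * 2.72493e+30 * 7000.0) / 1.58576e+12 = -8.028e+11

-8.028e+11 J


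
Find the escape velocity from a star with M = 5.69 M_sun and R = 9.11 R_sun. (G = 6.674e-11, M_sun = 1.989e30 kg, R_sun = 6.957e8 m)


M = 5.69 * 1.989e30 kg = 1.131741e+31 kg; R = 9.11 * 6.957e8 m = 6.337827e+09 m. v_esc = sqrt(2GM/R) = sqrt(2 * 6.674e-11 * 1.131741e+31 / 6.337827e+09) = 488215.3541

488215.3541 m/s


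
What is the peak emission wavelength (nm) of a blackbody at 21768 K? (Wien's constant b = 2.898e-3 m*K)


lam_max = b / T = 2.898e-3 / 21768 = 1.331e-07 m = 133.1312 nm

133.1312 nm


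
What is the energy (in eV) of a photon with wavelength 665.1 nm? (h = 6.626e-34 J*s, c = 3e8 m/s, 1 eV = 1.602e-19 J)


E = hc/lambda = 6.626e-34 * 3e8 / 6.651e-07 = 2.989e-19 J = 1.8656 eV

1.8656 eV


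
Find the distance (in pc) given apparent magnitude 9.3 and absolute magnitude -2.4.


d = 10^((m - M + 5)/5) = 10^((9.3 - -2.4 + 5)/5) = 2187.7616

2187.7616 pc


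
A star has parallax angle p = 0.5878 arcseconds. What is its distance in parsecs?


d = 1/p = 1/0.5878 = 1.7013

1.7013 pc


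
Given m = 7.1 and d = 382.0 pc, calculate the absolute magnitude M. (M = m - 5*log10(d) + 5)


M = m - 5*log10(d) + 5 = 7.1 - 5*log10(382.0) + 5 = -0.8103

-0.8103


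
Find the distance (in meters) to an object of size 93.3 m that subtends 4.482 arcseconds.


D = size / theta_rad, theta_rad = 4.482 * pi/(180*3600) = 2.173e-05, D = 4.294e+06

4.294e+06 m


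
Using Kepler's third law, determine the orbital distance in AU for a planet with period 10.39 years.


a = P^(2/3) = 10.39^(2/3) = 4.7615

4.7615 AU


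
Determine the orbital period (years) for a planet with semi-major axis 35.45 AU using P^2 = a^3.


P = a^(3/2) = 35.45^1.5 = 211.069

211.069 years


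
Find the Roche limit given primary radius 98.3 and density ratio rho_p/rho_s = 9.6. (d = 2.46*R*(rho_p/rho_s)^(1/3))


d_Roche = 2.46 * 98.3 * 9.6^(1/3) = 513.9399

513.9399


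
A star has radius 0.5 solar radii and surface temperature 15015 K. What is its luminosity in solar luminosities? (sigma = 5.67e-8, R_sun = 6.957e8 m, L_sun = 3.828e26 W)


R = 0.5 * 6.957e8 m = 3.4785e+08 m. L = 4*pi*R^2*sigma*T^4 = 4*pi*(3.4785e+08)^2 * 5.67e-8 * 15015^4 = 4.382059644e+27 W. L/L_sun = 4.382059644e+27 / 3.828e26 = 11.4474

11.4474 L_sun


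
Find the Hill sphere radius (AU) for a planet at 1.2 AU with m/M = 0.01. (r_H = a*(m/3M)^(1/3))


r_H = a * (m/3M)^(1/3) = 1.2 * (0.01/3)^(1/3) = 0.1793

0.1793 AU


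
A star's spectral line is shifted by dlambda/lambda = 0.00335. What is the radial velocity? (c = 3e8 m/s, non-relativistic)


v = (dlambda/lambda) * c = 0.00335 * 3e8 = 1.005e+06

1.005e+06 m/s


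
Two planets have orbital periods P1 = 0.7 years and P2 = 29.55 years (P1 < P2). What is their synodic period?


1/P_syn = |1/P1 - 1/P2| = |1/0.7 - 1/29.55| => P_syn = 0.717

0.717 years


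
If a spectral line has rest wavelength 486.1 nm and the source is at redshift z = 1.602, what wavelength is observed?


lam_obs = lam_emit * (1 + z) = 486.1 * (1 + 1.602) = 1264.8322

1264.8322 nm


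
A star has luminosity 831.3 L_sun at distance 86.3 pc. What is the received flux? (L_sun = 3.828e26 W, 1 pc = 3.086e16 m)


F = L / (4*pi*d^2) = 3.182e+29 / (4*pi*(2.663e+18)^2) = 3.570e-09

3.570e-09 W/m^2


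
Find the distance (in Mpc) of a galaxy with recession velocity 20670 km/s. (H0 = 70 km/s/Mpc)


d = v / H0 = 20670 / 70 = 295.2857

295.2857 Mpc


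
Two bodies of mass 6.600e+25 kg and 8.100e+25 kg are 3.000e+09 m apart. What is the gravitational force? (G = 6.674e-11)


F = G*m1*m2/r^2 = 6.674e-11 * 6.600e+25 * 8.100e+25 / (3.000e+09)^2 = 6.674e-11 * 5.346e+51 / 9.000e+18 = 3.964e+22

3.964e+22 N


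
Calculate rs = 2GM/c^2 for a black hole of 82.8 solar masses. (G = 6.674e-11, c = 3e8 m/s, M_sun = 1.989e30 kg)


M = 82.8 * 1.989e30 kg = 1.646892e+32 kg. rs = 2GM/c^2 = 2 * 6.674e-11 * 1.646892e+32 / (3e8)^2 = 244252.3824

244252.3824 m


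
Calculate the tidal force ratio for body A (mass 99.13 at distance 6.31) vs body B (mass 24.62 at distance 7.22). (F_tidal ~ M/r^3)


Ratio = (M1/r1^3) / (M2/r2^3) = (99.13/6.31^3) / (24.62/7.22^3) = 6.0317

6.0317


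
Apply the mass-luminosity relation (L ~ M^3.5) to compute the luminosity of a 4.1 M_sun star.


L/L_sun = (M/M_sun)^3.5 = 4.1^3.5 = 139.5544

139.5544 L_sun


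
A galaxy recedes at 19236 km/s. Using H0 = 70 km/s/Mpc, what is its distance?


d = v / H0 = 19236 / 70 = 274.8

274.8 Mpc
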